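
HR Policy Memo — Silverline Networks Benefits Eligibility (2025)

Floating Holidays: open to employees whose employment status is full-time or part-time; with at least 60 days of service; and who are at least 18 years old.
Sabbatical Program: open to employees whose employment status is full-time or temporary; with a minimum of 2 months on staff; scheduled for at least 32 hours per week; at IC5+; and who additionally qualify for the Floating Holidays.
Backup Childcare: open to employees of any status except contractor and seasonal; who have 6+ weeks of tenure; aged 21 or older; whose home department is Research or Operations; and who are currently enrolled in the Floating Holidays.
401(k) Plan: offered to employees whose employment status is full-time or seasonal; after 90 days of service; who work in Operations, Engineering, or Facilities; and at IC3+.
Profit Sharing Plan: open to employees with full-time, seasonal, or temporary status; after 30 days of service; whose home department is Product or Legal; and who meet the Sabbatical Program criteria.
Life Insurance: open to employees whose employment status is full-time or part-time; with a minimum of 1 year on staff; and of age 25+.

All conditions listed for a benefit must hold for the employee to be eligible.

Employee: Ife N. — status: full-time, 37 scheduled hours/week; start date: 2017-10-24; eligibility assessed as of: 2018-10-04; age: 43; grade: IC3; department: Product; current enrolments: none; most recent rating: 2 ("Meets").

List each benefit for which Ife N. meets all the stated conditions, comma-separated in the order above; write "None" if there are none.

Service from 2017-10-24 to 2018-10-04: 345 days.
Floating Holidays — status full-time ✓; service 345 days ≥ 60 days ✓; age 43 ≥ 18 ✓ → eligible.
Sabbatical Program — status full-time ✓; service 345 days ≥ 2 months (≈60 days) ✓; 37 hrs/wk ≥ 32 ✓; grade IC3 < IC5 ✗ → not eligible.
Backup Childcare — status full-time ✓ (not excluded); service 345 days ≥ 6 weeks (≈42 days) ✓; age 43 ≥ 21 ✓; dept Product ✗ → not eligible.
401(k) Plan — status full-time ✓; service 345 days ≥ 90 days ✓; dept Product ✗ → not eligible.
Profit Sharing Plan — status full-time ✓; service 345 days ≥ 30 days ✓; dept Product ✓; not eligible for Sabbatical Program ✗ → not eligible.
Life Insurance — status full-time ✓; service 345 days < 1 year (≈365 days) ✗ → not eligible.

Floating Holidays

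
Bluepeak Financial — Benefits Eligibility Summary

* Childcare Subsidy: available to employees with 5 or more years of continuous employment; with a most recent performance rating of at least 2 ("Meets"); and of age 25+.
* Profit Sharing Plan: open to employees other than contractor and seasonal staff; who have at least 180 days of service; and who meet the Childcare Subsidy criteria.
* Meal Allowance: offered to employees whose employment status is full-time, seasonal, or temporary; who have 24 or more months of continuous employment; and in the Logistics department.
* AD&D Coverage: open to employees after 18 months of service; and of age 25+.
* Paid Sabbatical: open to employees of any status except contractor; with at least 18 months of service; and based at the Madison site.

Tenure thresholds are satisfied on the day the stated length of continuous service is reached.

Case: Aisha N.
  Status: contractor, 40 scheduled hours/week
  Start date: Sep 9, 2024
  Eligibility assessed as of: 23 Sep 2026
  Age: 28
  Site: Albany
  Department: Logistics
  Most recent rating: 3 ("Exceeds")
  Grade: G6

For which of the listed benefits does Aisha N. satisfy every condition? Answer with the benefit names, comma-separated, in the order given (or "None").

AD&D Coverage

Service from Sep 9, 2024 to 23 Sep 2026: 744 days.
Childcare Subsidy — service 744 days < 5 years (≈1825 days) ✗ → not eligible.
Profit Sharing Plan — status contractor ✗ (excluded) → not eligible.
Meal Allowance — status contractor ✗ (requires full-time, seasonal, or temporary) → not eligible.
AD&D Coverage — service 744 days ≥ 18 months (≈540 days) ✓; age 28 ≥ 25 ✓ → eligible.
Paid Sabbatical — status contractor ✗ (excluded) → not eligible.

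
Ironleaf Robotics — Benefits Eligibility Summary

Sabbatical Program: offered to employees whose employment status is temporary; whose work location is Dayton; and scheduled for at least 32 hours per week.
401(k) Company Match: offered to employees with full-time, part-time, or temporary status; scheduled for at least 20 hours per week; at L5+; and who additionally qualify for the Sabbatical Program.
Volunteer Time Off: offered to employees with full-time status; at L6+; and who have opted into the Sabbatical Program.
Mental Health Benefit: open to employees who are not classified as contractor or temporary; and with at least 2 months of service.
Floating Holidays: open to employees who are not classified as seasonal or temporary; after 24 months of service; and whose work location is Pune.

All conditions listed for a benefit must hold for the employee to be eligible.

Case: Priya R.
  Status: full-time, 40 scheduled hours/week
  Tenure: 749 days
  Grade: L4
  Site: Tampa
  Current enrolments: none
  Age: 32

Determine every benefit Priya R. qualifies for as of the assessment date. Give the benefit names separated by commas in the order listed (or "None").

Sabbatical Program — status full-time ✗ (requires temporary) → not eligible.
401(k) Company Match — status full-time ✓; 40 hrs/wk ≥ 20 ✓; grade L4 < L5 ✗ → not eligible.
Volunteer Time Off — status full-time ✓; grade L4 < L6 ✗ → not eligible.
Mental Health Benefit — status full-time ✓ (not excluded); service 749 days ≥ 2 months (≈60 days) ✓ → eligible.
Floating Holidays — status full-time ✓ (not excluded); service 749 days ≥ 24 months (≈720 days) ✓; site Tampa ✗ (not Pune) → not eligible.

Mental Health Benefit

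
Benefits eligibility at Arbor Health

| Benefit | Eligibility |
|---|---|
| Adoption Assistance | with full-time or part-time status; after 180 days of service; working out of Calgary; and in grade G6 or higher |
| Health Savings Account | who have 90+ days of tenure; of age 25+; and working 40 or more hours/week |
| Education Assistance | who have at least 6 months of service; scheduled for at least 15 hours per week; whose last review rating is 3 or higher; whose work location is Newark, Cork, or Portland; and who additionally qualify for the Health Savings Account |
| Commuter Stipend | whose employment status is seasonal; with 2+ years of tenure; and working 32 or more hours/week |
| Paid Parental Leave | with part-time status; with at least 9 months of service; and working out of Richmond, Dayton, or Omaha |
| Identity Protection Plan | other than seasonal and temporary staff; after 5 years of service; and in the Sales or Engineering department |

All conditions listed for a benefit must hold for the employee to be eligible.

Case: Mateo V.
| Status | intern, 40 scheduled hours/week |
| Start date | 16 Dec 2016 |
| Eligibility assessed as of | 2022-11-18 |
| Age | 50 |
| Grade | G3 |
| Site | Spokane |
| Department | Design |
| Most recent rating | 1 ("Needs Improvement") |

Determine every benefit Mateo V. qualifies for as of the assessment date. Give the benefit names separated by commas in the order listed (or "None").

Service from 16 Dec 2016 to 2022-11-18: 2163 days.
Adoption Assistance — status intern ✗ (requires full-time or part-time) → not eligible.
Health Savings Account — service 2163 days ≥ 90 days ✓; age 50 ≥ 25 ✓; 40 hrs/wk ≥ 40 ✓ → eligible.
Education Assistance — service 2163 days ≥ 6 months (≈180 days) ✓; 40 hrs/wk ≥ 15 ✓; rating 1 < 3 ✗ → not eligible.
Commuter Stipend — status intern ✗ (requires seasonal) → not eligible.
Paid Parental Leave — status intern ✗ (requires part-time) → not eligible.
Identity Protection Plan — status intern ✓ (not excluded); service 2163 days ≥ 5 years (≈1825 days) ✓; dept Design ✗ → not eligible.

Health Savings Account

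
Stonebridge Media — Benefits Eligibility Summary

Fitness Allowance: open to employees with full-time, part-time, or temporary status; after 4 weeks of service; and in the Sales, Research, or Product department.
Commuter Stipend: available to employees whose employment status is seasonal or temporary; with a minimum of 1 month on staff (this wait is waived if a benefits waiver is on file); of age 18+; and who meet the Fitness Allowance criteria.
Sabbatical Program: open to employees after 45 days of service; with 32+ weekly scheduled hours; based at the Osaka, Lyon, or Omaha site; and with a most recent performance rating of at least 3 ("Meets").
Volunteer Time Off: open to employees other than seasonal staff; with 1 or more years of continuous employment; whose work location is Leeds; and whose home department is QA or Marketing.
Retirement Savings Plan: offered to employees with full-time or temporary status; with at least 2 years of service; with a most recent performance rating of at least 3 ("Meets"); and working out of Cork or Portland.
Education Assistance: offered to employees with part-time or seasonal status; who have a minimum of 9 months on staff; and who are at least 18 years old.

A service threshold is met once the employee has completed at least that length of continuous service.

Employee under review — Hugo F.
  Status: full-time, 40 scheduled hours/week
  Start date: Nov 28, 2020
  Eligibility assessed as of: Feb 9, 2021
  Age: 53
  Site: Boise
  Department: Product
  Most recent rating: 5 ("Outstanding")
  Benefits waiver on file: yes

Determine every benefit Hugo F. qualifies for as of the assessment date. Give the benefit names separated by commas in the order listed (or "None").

Fitness Allowance

Service from Nov 28, 2020 to Feb 9, 2021: 73 days.
Fitness Allowance — status full-time ✓; service 73 days ≥ 4 weeks (≈28 days) ✓; dept Product ✓ → eligible.
Commuter Stipend — status full-time ✗ (requires seasonal or temporary) → not eligible.
Sabbatical Program — service 73 days ≥ 45 days ✓; 40 hrs/wk ≥ 32 ✓; site Boise ✗ (not Osaka, Lyon, or Omaha) → not eligible.
Volunteer Time Off — status full-time ✓ (not excluded); service 73 days < 1 year (≈365 days) ✗ → not eligible.
Retirement Savings Plan — status full-time ✓; service 73 days < 2 years (≈730 days) ✗ → not eligible.
Education Assistance — status full-time ✗ (requires part-time or seasonal) → not eligible.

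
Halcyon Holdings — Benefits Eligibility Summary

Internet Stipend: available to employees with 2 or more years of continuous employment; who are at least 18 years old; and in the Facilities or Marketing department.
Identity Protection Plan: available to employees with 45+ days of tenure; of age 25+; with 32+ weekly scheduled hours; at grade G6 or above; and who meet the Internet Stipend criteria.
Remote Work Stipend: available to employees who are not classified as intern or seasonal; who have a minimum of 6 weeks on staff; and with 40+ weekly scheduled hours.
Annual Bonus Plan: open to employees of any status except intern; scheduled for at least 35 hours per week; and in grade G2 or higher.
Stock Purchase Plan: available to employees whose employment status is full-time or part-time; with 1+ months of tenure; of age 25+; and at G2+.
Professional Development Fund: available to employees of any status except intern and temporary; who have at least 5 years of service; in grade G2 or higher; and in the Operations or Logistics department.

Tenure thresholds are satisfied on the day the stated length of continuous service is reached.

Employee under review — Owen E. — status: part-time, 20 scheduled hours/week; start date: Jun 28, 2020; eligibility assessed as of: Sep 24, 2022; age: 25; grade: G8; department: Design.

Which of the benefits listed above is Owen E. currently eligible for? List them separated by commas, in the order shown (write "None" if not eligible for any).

Stock Purchase Plan

Service from Jun 28, 2020 to Sep 24, 2022: 818 days.
Internet Stipend — service 818 days ≥ 2 years (≈730 days) ✓; age 25 ≥ 18 ✓; dept Design ✗ → not eligible.
Identity Protection Plan — service 818 days ≥ 45 days ✓; age 25 ≥ 25 ✓; 20 hrs/wk < 32 ✗ → not eligible.
Remote Work Stipend — status part-time ✓ (not excluded); service 818 days ≥ 6 weeks (≈42 days) ✓; 20 hrs/wk < 40 ✗ → not eligible.
Annual Bonus Plan — status part-time ✓ (not excluded); 20 hrs/wk < 35 ✗ → not eligible.
Stock Purchase Plan — status part-time ✓; service 818 days ≥ 1 month (≈30 days) ✓; age 25 ≥ 25 ✓; grade G8 ≥ G2 ✓ → eligible.
Professional Development Fund — status part-time ✓ (not excluded); service 818 days < 5 years (≈1825 days) ✗ → not eligible.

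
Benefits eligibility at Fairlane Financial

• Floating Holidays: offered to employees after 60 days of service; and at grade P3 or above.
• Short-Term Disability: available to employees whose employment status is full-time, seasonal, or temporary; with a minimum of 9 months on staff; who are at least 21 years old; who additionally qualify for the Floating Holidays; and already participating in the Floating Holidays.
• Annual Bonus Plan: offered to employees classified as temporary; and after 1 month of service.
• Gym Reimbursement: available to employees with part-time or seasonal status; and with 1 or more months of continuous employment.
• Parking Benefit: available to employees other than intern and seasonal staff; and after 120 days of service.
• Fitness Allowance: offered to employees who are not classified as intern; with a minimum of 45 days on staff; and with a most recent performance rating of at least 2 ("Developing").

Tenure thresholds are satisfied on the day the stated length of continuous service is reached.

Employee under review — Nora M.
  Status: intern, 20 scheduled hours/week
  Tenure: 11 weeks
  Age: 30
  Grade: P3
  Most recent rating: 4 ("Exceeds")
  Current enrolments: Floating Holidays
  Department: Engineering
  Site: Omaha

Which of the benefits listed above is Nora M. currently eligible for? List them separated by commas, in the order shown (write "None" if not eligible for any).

Floating Holidays — service 11 weeks ≥ 60 days ✓; grade P3 ≥ P3 ✓ → eligible.
Short-Term Disability — status intern ✗ (requires full-time, seasonal, or temporary) → not eligible.
Annual Bonus Plan — status intern ✗ (requires temporary) → not eligible.
Gym Reimbursement — status intern ✗ (requires part-time or seasonal) → not eligible.
Parking Benefit — status intern ✗ (excluded) → not eligible.
Fitness Allowance — status intern ✗ (excluded) → not eligible.

Floating Holidays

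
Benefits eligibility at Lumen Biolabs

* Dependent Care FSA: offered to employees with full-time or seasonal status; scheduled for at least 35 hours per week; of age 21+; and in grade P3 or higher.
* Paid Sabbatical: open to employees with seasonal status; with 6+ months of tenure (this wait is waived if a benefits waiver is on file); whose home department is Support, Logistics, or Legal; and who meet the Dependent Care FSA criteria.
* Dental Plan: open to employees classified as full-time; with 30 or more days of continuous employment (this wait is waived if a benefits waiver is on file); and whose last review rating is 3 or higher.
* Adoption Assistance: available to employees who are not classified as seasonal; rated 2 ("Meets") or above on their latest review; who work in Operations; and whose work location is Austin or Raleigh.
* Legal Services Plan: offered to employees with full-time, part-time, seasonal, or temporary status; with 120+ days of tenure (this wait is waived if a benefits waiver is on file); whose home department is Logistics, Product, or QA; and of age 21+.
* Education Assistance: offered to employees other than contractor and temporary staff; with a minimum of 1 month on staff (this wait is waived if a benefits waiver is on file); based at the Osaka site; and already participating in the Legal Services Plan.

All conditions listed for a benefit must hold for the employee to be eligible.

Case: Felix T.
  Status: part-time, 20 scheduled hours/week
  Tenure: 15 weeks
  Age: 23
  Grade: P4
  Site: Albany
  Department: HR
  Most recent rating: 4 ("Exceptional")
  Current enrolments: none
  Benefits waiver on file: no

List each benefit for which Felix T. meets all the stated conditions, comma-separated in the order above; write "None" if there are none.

None

Dependent Care FSA — status part-time ✗ (requires full-time or seasonal) → not eligible.
Paid Sabbatical — status part-time ✗ (requires seasonal) → not eligible.
Dental Plan — status part-time ✗ (requires full-time) → not eligible.
Adoption Assistance — status part-time ✓ (not excluded); rating 4 ≥ 2 ✓; dept HR ✗ → not eligible.
Legal Services Plan — status part-time ✓; no waiver, service 15 weeks < 120 days ✗ → not eligible.
Education Assistance — status part-time ✓ (not excluded); no waiver, service 15 weeks ≥ 1 month (≈30 days) ✓; site Albany ✗ (not Osaka) → not eligible.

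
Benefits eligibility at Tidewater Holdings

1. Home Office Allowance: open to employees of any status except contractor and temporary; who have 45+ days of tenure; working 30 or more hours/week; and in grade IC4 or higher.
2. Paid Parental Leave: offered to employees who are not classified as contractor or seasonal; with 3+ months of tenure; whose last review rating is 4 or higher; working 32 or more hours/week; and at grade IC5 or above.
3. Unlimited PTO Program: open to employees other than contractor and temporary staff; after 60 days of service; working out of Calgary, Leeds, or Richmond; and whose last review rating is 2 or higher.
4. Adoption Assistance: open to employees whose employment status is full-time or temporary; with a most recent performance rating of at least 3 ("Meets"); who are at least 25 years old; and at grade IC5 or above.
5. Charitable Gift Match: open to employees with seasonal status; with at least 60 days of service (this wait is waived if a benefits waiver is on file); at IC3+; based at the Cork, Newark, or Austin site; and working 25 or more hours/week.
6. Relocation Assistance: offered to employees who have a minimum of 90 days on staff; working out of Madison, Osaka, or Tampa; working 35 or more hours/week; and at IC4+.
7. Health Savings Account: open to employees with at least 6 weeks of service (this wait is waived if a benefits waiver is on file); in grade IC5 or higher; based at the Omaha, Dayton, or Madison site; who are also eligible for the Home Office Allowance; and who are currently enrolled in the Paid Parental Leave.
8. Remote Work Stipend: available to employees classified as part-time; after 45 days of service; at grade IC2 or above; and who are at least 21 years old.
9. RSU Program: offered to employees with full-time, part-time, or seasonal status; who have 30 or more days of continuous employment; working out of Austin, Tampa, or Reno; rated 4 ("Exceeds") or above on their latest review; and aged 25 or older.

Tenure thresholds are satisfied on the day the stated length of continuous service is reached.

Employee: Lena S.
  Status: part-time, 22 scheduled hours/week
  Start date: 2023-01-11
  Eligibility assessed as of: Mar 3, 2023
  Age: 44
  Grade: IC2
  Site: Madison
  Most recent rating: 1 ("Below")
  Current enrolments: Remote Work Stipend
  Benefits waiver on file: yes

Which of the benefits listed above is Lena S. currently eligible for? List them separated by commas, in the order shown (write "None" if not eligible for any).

Remote Work Stipend

Service from 2023-01-11 to Mar 3, 2023: 51 days.
Home Office Allowance — status part-time ✓ (not excluded); service 51 days ≥ 45 days ✓; 22 hrs/wk < 30 ✗ → not eligible.
Paid Parental Leave — status part-time ✓ (not excluded); service 51 days < 3 months (≈90 days) ✗ → not eligible.
Unlimited PTO Program — status part-time ✓ (not excluded); service 51 days < 60 days ✗ → not eligible.
Adoption Assistance — status part-time ✗ (requires full-time or temporary) → not eligible.
Charitable Gift Match — status part-time ✗ (requires seasonal) → not eligible.
Relocation Assistance — service 51 days < 90 days ✗ → not eligible.
Health Savings Account — benefits waiver on file ✓; grade IC2 < IC5 ✗ → not eligible.
Remote Work Stipend — status part-time ✓; service 51 days ≥ 45 days ✓; grade IC2 ≥ IC2 ✓; age 44 ≥ 21 ✓ → eligible.
RSU Program — status part-time ✓; service 51 days ≥ 30 days ✓; site Madison ✗ (not Austin, Tampa, or Reno) → not eligible.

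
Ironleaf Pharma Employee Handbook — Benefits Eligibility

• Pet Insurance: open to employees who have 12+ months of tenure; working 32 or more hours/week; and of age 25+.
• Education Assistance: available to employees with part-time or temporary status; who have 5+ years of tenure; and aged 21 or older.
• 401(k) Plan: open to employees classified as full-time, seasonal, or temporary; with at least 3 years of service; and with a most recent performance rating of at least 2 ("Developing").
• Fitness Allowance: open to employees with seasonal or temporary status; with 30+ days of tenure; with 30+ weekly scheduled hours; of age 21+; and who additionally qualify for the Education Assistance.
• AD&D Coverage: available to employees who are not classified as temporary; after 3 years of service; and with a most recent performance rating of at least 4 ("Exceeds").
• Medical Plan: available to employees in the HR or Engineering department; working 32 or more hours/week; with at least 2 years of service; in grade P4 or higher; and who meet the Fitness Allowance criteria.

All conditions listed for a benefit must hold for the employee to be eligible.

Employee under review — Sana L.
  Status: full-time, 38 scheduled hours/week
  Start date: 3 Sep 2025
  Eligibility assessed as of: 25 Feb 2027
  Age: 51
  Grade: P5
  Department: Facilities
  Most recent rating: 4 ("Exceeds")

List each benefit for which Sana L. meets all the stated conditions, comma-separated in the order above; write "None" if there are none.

Pet Insurance

Service from 3 Sep 2025 to 25 Feb 2027: 540 days.
Pet Insurance — service 540 days ≥ 12 months (≈360 days) ✓; 38 hrs/wk ≥ 32 ✓; age 51 ≥ 25 ✓ → eligible.
Education Assistance — status full-time ✗ (requires part-time or temporary) → not eligible.
401(k) Plan — status full-time ✓; service 540 days < 3 years (≈1095 days) ✗ → not eligible.
Fitness Allowance — status full-time ✗ (requires seasonal or temporary) → not eligible.
AD&D Coverage — status full-time ✓ (not excluded); service 540 days < 3 years (≈1095 days) ✗ → not eligible.
Medical Plan — dept Facilities ✗ → not eligible.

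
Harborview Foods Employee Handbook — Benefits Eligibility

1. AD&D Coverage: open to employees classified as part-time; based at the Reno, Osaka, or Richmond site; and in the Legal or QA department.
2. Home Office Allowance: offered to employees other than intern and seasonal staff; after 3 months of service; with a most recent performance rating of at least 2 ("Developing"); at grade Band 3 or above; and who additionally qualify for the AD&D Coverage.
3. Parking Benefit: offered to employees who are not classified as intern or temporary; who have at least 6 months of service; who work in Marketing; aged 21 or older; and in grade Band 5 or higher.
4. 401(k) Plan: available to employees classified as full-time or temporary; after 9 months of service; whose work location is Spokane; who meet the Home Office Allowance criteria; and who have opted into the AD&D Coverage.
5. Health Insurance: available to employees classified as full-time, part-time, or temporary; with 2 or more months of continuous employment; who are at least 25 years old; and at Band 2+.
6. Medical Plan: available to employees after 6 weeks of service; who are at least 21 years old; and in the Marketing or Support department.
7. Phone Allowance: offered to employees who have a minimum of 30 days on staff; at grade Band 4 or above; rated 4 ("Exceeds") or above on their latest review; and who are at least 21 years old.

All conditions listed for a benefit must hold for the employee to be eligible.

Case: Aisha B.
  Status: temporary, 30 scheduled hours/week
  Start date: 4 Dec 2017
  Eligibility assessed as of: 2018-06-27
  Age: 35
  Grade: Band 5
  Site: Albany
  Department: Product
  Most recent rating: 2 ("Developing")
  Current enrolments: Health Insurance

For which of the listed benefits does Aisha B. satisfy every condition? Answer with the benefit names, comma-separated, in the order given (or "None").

Service from 4 Dec 2017 to 2018-06-27: 205 days.
AD&D Coverage — status temporary ✗ (requires part-time) → not eligible.
Home Office Allowance — status temporary ✓ (not excluded); service 205 days ≥ 3 months (≈90 days) ✓; rating 2 ≥ 2 ✓; grade Band 5 ≥ Band 3 ✓; not eligible for AD&D Coverage ✗ → not eligible.
Parking Benefit — status temporary ✗ (excluded) → not eligible.
401(k) Plan — status temporary ✓; service 205 days < 9 months (≈270 days) ✗ → not eligible.
Health Insurance — status temporary ✓; service 205 days ≥ 2 months (≈60 days) ✓; age 35 ≥ 25 ✓; grade Band 5 ≥ Band 2 ✓ → eligible.
Medical Plan — service 205 days ≥ 6 weeks (≈42 days) ✓; age 35 ≥ 21 ✓; dept Product ✗ → not eligible.
Phone Allowance — service 205 days ≥ 30 days ✓; grade Band 5 ≥ Band 4 ✓; rating 2 < 4 ✗ → not eligible.

Health Insurance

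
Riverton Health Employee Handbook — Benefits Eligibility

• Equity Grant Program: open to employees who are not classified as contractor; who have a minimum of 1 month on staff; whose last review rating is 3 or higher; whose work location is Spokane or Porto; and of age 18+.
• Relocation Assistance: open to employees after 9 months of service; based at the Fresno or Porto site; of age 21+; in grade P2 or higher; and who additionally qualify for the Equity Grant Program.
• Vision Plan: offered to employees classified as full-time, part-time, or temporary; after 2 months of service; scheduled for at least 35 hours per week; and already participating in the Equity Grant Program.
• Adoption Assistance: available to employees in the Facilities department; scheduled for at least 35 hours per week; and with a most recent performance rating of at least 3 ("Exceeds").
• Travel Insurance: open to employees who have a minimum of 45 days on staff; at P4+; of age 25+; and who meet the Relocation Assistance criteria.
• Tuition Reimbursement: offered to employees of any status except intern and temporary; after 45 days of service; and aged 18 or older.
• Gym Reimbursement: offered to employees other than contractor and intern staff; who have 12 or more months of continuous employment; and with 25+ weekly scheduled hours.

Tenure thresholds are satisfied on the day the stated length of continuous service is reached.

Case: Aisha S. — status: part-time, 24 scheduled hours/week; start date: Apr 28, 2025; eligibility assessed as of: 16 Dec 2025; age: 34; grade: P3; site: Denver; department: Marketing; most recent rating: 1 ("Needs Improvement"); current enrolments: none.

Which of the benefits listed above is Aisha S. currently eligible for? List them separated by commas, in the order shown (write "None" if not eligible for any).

Service from Apr 28, 2025 to 16 Dec 2025: 232 days.
Equity Grant Program — status part-time ✓ (not excluded); service 232 days ≥ 1 month (≈30 days) ✓; rating 1 < 3 ✗ → not eligible.
Relocation Assistance — service 232 days < 9 months (≈270 days) ✗ → not eligible.
Vision Plan — status part-time ✓; service 232 days ≥ 2 months (≈60 days) ✓; 24 hrs/wk < 35 ✗ → not eligible.
Adoption Assistance — dept Marketing ✗ → not eligible.
Travel Insurance — service 232 days ≥ 45 days ✓; grade P3 < P4 ✗ → not eligible.
Tuition Reimbursement — status part-time ✓ (not excluded); service 232 days ≥ 45 days ✓; age 34 ≥ 18 ✓ → eligible.
Gym Reimbursement — status part-time ✓ (not excluded); service 232 days < 12 months (≈360 days) ✗ → not eligible.

Tuition Reimbursement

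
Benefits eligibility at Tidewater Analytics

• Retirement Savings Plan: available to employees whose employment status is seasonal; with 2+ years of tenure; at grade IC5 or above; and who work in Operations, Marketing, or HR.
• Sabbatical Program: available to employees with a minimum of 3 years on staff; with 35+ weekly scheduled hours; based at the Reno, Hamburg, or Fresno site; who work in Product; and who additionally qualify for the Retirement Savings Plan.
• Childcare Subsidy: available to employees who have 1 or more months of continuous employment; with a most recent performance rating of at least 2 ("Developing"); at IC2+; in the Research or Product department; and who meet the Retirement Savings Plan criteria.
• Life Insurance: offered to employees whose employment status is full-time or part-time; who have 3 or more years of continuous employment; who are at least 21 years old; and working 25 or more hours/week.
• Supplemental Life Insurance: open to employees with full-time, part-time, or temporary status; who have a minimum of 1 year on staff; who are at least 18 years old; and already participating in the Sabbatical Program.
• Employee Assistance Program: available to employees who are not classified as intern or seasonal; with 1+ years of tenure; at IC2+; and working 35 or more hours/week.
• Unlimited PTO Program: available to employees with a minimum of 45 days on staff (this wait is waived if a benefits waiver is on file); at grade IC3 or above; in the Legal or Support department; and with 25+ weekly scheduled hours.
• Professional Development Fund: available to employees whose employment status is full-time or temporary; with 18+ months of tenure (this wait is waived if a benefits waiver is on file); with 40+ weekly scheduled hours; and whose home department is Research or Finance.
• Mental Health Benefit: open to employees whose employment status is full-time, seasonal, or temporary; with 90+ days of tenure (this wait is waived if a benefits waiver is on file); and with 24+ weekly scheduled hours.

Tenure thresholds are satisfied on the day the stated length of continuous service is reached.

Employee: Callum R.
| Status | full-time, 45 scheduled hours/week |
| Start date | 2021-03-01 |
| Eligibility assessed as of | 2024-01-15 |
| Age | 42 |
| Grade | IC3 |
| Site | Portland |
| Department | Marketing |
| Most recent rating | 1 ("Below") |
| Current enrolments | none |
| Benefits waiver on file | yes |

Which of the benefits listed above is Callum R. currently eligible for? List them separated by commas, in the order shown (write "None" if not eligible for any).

Employee Assistance Program, Mental Health Benefit

Service from 2021-03-01 to 2024-01-15: 1050 days.
Retirement Savings Plan — status full-time ✗ (requires seasonal) → not eligible.
Sabbatical Program — service 1050 days < 3 years (≈1095 days) ✗ → not eligible.
Childcare Subsidy — service 1050 days ≥ 1 month (≈30 days) ✓; rating 1 < 2 ✗ → not eligible.
Life Insurance — status full-time ✓; service 1050 days < 3 years (≈1095 days) ✗ → not eligible.
Supplemental Life Insurance — status full-time ✓; service 1050 days ≥ 1 year (≈365 days) ✓; age 42 ≥ 18 ✓; not enrolled in Sabbatical Program ✗ → not eligible.
Employee Assistance Program — status full-time ✓ (not excluded); service 1050 days ≥ 1 year (≈365 days) ✓; grade IC3 ≥ IC2 ✓; 45 hrs/wk ≥ 35 ✓ → eligible.
Unlimited PTO Program — benefits waiver on file ✓; grade IC3 ≥ IC3 ✓; dept Marketing ✗ → not eligible.
Professional Development Fund — status full-time ✓; benefits waiver on file ✓; 45 hrs/wk ≥ 40 ✓; dept Marketing ✗ → not eligible.
Mental Health Benefit — status full-time ✓; benefits waiver on file ✓; 45 hrs/wk ≥ 24 ✓ → eligible.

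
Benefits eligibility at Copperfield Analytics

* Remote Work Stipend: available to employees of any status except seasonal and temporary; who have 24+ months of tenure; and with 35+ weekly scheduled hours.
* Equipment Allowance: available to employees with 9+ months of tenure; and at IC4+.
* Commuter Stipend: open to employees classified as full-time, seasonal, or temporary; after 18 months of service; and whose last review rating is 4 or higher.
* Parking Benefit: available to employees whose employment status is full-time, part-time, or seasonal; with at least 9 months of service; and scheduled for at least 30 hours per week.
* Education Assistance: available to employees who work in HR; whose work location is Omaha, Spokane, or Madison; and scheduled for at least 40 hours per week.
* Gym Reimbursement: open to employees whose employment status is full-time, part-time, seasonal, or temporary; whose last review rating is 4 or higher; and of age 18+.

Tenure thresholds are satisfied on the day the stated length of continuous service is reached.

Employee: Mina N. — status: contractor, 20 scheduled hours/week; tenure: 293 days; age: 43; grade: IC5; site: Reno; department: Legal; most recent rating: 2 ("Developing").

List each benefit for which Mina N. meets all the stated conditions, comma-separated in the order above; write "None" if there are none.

Equipment Allowance

Remote Work Stipend — status contractor ✓ (not excluded); service 293 days < 24 months (≈720 days) ✗ → not eligible.
Equipment Allowance — service 293 days ≥ 9 months (≈270 days) ✓; grade IC5 ≥ IC4 ✓ → eligible.
Commuter Stipend — status contractor ✗ (requires full-time, seasonal, or temporary) → not eligible.
Parking Benefit — status contractor ✗ (requires full-time, part-time, or seasonal) → not eligible.
Education Assistance — dept Legal ✗ → not eligible.
Gym Reimbursement — status contractor ✗ (requires full-time, part-time, seasonal, or temporary) → not eligible.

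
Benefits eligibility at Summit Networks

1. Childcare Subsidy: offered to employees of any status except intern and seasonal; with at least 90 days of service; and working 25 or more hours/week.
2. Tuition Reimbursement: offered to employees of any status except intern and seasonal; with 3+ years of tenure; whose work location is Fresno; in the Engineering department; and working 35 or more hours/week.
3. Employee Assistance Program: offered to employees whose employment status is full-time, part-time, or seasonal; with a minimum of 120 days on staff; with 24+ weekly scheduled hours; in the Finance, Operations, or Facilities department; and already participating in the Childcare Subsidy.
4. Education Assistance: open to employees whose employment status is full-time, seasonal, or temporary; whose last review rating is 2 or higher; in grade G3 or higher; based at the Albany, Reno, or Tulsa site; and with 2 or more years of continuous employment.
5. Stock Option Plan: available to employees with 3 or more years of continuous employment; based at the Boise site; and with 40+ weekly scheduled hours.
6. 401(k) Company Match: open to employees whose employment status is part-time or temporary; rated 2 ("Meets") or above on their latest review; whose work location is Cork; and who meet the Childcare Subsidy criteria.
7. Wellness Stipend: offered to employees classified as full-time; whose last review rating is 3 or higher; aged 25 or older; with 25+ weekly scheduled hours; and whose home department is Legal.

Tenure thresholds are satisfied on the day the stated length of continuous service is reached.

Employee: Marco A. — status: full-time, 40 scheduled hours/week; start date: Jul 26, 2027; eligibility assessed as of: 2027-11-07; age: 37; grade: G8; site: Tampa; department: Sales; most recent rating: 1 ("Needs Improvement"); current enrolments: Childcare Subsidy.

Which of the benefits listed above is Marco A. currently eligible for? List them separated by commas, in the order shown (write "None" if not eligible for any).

Childcare Subsidy

Service from Jul 26, 2027 to 2027-11-07: 104 days.
Childcare Subsidy — status full-time ✓ (not excluded); service 104 days ≥ 90 days ✓; 40 hrs/wk ≥ 25 ✓ → eligible.
Tuition Reimbursement — status full-time ✓ (not excluded); service 104 days < 3 years (≈1095 days) ✗ → not eligible.
Employee Assistance Program — status full-time ✓; service 104 days < 120 days ✗ → not eligible.
Education Assistance — status full-time ✓; rating 1 < 2 ✗ → not eligible.
Stock Option Plan — service 104 days < 3 years (≈1095 days) ✗ → not eligible.
401(k) Company Match — status full-time ✗ (requires part-time or temporary) → not eligible.
Wellness Stipend — status full-time ✓; rating 1 < 3 ✗ → not eligible.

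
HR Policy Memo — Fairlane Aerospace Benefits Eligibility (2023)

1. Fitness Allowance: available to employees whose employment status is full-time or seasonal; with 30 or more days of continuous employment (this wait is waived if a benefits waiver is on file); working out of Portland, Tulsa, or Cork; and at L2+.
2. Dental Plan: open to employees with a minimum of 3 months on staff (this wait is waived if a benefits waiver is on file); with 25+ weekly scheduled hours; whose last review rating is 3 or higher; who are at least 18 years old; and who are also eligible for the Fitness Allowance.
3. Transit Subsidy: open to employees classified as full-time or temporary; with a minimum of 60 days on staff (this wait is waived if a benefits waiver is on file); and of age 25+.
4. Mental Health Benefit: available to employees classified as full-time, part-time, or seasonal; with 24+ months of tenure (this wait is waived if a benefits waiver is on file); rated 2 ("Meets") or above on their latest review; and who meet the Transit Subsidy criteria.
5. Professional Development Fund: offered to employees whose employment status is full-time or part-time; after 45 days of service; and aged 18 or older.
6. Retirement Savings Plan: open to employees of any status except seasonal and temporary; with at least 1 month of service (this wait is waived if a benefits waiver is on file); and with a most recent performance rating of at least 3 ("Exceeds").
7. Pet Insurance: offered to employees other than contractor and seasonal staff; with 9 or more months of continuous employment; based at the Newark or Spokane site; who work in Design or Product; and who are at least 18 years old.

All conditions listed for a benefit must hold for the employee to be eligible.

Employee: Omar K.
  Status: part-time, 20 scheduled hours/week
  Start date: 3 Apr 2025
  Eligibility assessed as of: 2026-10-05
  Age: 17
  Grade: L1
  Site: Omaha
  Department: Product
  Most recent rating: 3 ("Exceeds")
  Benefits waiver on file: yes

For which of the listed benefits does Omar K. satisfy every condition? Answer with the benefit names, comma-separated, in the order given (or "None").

Retirement Savings Plan

Service from 3 Apr 2025 to 2026-10-05: 550 days.
Fitness Allowance — status part-time ✗ (requires full-time or seasonal) → not eligible.
Dental Plan — benefits waiver on file ✓; 20 hrs/wk < 25 ✗ → not eligible.
Transit Subsidy — status part-time ✗ (requires full-time or temporary) → not eligible.
Mental Health Benefit — status part-time ✓; benefits waiver on file ✓; rating 3 ≥ 2 ✓; not eligible for Transit Subsidy ✗ → not eligible.
Professional Development Fund — status part-time ✓; service 550 days ≥ 45 days ✓; age 17 < 18 ✗ → not eligible.
Retirement Savings Plan — status part-time ✓ (not excluded); benefits waiver on file ✓; rating 3 ≥ 3 ✓ → eligible.
Pet Insurance — status part-time ✓ (not excluded); service 550 days ≥ 9 months (≈270 days) ✓; site Omaha ✗ (not Newark or Spokane) → not eligible.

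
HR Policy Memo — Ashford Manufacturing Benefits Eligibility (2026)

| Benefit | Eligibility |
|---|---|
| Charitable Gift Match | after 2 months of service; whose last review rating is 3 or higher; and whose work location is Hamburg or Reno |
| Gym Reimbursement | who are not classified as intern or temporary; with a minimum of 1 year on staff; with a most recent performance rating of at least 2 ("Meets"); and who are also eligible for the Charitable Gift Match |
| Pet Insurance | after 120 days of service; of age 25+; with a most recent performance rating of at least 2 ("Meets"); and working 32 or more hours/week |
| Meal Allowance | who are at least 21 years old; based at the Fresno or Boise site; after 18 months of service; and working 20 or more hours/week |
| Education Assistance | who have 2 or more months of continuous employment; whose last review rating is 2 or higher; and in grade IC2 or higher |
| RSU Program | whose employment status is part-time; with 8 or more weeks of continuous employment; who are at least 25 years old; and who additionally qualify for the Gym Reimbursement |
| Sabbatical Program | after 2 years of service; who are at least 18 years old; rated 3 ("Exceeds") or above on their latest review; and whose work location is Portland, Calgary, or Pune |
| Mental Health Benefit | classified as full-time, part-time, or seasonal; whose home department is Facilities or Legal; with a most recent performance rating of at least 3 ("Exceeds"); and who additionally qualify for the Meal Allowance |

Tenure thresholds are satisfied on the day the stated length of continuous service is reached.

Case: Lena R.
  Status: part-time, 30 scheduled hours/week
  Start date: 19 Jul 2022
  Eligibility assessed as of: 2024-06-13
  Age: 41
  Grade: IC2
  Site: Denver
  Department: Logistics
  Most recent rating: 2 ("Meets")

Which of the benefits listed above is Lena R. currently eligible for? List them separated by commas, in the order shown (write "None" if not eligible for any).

Education Assistance

Service from 19 Jul 2022 to 2024-06-13: 695 days.
Charitable Gift Match — service 695 days ≥ 2 months (≈60 days) ✓; rating 2 < 3 ✗ → not eligible.
Gym Reimbursement — status part-time ✓ (not excluded); service 695 days ≥ 1 year (≈365 days) ✓; rating 2 ≥ 2 ✓; not eligible for Charitable Gift Match ✗ → not eligible.
Pet Insurance — service 695 days ≥ 120 days ✓; age 41 ≥ 25 ✓; rating 2 ≥ 2 ✓; 30 hrs/wk < 32 ✗ → not eligible.
Meal Allowance — age 41 ≥ 21 ✓; site Denver ✗ (not Fresno or Boise) → not eligible.
Education Assistance — service 695 days ≥ 2 months (≈60 days) ✓; rating 2 ≥ 2 ✓; grade IC2 ≥ IC2 ✓ → eligible.
RSU Program — status part-time ✓; service 695 days ≥ 8 weeks (≈56 days) ✓; age 41 ≥ 25 ✓; not eligible for Gym Reimbursement ✗ → not eligible.
Sabbatical Program — service 695 days < 2 years (≈730 days) ✗ → not eligible.
Mental Health Benefit — status part-time ✓; dept Logistics ✗ → not eligible.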